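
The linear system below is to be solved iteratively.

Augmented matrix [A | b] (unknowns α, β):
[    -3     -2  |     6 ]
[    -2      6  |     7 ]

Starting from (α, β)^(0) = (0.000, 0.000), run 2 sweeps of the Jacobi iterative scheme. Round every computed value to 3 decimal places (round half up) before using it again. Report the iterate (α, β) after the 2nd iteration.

Iteration 1:
  α = (6 - (-2)·0.000) / (-3) = -2.000
  β = (7 - (-2)·0.000) / (6) = 1.167
Iteration 2:
  α = (6 - (-2)·1.167) / (-3) = -2.778
  β = (7 - (-2)·-2.000) / (6) = 0.500

(-2.778, 0.500)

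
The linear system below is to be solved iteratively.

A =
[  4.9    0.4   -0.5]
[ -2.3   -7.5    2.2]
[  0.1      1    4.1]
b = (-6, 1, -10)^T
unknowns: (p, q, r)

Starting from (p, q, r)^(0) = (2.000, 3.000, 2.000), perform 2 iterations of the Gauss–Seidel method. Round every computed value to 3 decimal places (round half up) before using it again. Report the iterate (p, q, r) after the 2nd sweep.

(-1.560, -0.421, -2.298)

Iteration 1:
  p = (-6 - (0.4)·3.000 - (-0.5)·2.000) / (4.9) = -1.265
  q = (1 - (-2.3)·-1.265 - (2.2)·2.000) / (-7.5) = 0.841
  r = (-10 - (0.1)·-1.265 - (1)·0.841) / (4.1) = -2.613
Iteration 2:
  p = (-6 - (0.4)·0.841 - (-0.5)·-2.613) / (4.9) = -1.560
  q = (1 - (-2.3)·-1.560 - (2.2)·-2.613) / (-7.5) = -0.421
  r = (-10 - (0.1)·-1.560 - (1)·-0.421) / (4.1) = -2.298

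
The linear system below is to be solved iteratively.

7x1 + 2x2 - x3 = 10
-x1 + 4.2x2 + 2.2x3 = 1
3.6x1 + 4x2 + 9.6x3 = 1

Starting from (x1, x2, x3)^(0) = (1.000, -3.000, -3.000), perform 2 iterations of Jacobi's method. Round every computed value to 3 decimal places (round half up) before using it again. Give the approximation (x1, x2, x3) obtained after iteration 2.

Iteration 1:
  x1 = (10 - (2)·-3.000 - (-1)·-3.000) / (7) = 1.857
  x2 = (1 - (-1)·1.000 - (2.2)·-3.000) / (4.2) = 2.048
  x3 = (1 - (3.6)·1.000 - (4)·-3.000) / (9.6) = 0.979
Iteration 2:
  x1 = (10 - (2)·2.048 - (-1)·0.979) / (7) = 0.983
  x2 = (1 - (-1)·1.857 - (2.2)·0.979) / (4.2) = 0.167
  x3 = (1 - (3.6)·1.857 - (4)·2.048) / (9.6) = -1.446

(0.983, 0.167, -1.446)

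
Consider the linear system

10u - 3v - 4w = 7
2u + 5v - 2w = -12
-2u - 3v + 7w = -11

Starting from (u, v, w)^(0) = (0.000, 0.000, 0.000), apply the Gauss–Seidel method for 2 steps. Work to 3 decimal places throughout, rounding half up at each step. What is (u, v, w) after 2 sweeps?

(-1.112, -2.963, -3.159)

Iteration 1:
  u = (7 - (-3)·0.000 - (-4)·0.000) / (10) = 0.700
  v = (-12 - (2)·0.700 - (-2)·0.000) / (5) = -2.680
  w = (-11 - (-2)·0.700 - (-3)·-2.680) / (7) = -2.520
Iteration 2:
  u = (7 - (-3)·-2.680 - (-4)·-2.520) / (10) = -1.112
  v = (-12 - (2)·-1.112 - (-2)·-2.520) / (5) = -2.963
  w = (-11 - (-2)·-1.112 - (-3)·-2.963) / (7) = -3.159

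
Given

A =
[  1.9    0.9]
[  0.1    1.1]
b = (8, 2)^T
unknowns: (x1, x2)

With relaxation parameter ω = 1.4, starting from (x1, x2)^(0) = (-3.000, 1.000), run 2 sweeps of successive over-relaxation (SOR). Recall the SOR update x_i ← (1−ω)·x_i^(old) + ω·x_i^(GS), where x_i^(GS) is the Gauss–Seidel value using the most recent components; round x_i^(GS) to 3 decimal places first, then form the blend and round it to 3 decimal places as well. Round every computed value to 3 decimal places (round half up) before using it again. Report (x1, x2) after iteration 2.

Iteration 1:
  x1: GS value = (8 - (0.9)·1.000) / (1.9) = 3.737;  x1 ← (1−ω)·-3.000 + ω·3.737 = 6.432
  x2: GS value = (2 - (0.1)·6.432) / (1.1) = 1.233;  x2 ← (1−ω)·1.000 + ω·1.233 = 1.326
Iteration 2:
  x1: GS value = (8 - (0.9)·1.326) / (1.9) = 3.582;  x1 ← (1−ω)·6.432 + ω·3.582 = 2.442
  x2: GS value = (2 - (0.1)·2.442) / (1.1) = 1.596;  x2 ← (1−ω)·1.326 + ω·1.596 = 1.704

(2.442, 1.704)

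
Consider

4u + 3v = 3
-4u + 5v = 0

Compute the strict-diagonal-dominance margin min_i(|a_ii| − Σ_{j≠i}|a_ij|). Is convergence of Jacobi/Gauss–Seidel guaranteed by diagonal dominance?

1

row 1: |4| − (3) = 1
row 2: |5| − (4) = 1
minimum over rows = 1 → strictly diagonally dominant (convergence guaranteed)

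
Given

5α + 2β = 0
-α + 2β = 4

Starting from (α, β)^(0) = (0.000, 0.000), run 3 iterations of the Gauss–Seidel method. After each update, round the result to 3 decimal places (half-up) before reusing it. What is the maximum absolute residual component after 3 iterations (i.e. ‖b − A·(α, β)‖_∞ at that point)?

0.160

Iteration 1:
  α = (0 - (2)·0.000) / (5) = 0.000
  β = (4 - (-1)·0.000) / (2) = 2.000
Iteration 2:
  α = (0 - (2)·2.000) / (5) = -0.800
  β = (4 - (-1)·-0.800) / (2) = 1.600
Iteration 3:
  α = (0 - (2)·1.600) / (5) = -0.640
  β = (4 - (-1)·-0.640) / (2) = 1.680
Residual b − A·x = (-0.160, 0.000); ∞-norm = 0.160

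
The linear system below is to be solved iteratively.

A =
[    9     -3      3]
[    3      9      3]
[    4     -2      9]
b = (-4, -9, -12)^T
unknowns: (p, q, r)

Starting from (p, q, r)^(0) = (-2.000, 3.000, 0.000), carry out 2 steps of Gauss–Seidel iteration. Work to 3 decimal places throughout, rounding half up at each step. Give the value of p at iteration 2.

Iteration 1:
  p = (-4 - (-3)·3.000 - (3)·0.000) / (9) = 0.556
  q = (-9 - (3)·0.556 - (3)·0.000) / (9) = -1.185
  r = (-12 - (4)·0.556 - (-2)·-1.185) / (9) = -1.844
Iteration 2:
  p = (-4 - (-3)·-1.185 - (3)·-1.844) / (9) = -0.225
  q = (-9 - (3)·-0.225 - (3)·-1.844) / (9) = -0.310
  r = (-12 - (4)·-0.225 - (-2)·-0.310) / (9) = -1.302

-0.225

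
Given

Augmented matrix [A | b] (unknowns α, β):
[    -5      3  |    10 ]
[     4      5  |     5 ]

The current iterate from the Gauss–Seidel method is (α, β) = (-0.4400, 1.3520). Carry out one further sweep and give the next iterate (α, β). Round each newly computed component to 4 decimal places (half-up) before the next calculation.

(-1.1888, 1.9510)

One sweep:
  α = (10 - (3)·1.3520) / (-5) = -1.1888
  β = (5 - (4)·-1.1888) / (5) = 1.9510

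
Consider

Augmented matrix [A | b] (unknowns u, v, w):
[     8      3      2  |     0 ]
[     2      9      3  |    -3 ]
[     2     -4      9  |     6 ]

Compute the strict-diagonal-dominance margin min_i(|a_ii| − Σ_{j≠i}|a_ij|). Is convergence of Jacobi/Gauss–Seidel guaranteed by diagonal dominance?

3

row 1: |8| − (3+2) = 3
row 2: |9| − (2+3) = 4
row 3: |9| − (2+4) = 3
minimum over rows = 3 → strictly diagonally dominant (convergence guaranteed)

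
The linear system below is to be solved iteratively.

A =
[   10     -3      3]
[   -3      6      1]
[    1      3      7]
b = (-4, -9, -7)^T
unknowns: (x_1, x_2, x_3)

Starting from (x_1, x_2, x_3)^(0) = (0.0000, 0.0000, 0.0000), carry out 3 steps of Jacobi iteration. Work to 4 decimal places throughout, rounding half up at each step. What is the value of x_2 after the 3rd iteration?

-1.7250

Iteration 1:
  x_1 = (-4 - (-3)·0.0000 - (3)·0.0000) / (10) = -0.4000
  x_2 = (-9 - (-3)·0.0000 - (1)·0.0000) / (6) = -1.5000
  x_3 = (-7 - (1)·0.0000 - (3)·0.0000) / (7) = -1.0000
Iteration 2:
  x_1 = (-4 - (-3)·-1.5000 - (3)·-1.0000) / (10) = -0.5500
  x_2 = (-9 - (-3)·-0.4000 - (1)·-1.0000) / (6) = -1.5333
  x_3 = (-7 - (1)·-0.4000 - (3)·-1.5000) / (7) = -0.3000
Iteration 3:
  x_1 = (-4 - (-3)·-1.5333 - (3)·-0.3000) / (10) = -0.7700
  x_2 = (-9 - (-3)·-0.5500 - (1)·-0.3000) / (6) = -1.7250
  x_3 = (-7 - (1)·-0.5500 - (3)·-1.5333) / (7) = -0.2643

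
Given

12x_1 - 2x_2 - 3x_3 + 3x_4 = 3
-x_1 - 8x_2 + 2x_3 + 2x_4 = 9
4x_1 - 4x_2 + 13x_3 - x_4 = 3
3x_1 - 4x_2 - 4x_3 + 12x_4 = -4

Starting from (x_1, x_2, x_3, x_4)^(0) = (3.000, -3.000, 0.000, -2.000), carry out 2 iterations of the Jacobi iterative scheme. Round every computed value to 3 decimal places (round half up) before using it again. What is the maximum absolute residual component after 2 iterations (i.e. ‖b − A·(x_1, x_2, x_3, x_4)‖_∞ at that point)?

4.875

Iteration 1:
  x_1 = (3 - (-2)·-3.000 - (-3)·0.000 - (3)·-2.000) / (12) = 0.250
  x_2 = (9 - (-1)·3.000 - (2)·0.000 - (2)·-2.000) / (-8) = -2.000
  x_3 = (3 - (4)·3.000 - (-4)·-3.000 - (-1)·-2.000) / (13) = -1.769
  x_4 = (-4 - (3)·3.000 - (-4)·-3.000 - (-4)·0.000) / (12) = -2.083
Iteration 2:
  x_1 = (3 - (-2)·-2.000 - (-3)·-1.769 - (3)·-2.083) / (12) = -0.005
  x_2 = (9 - (-1)·0.250 - (2)·-1.769 - (2)·-2.083) / (-8) = -2.119
  x_3 = (3 - (4)·0.250 - (-4)·-2.000 - (-1)·-2.083) / (13) = -0.622
  x_4 = (-4 - (3)·0.250 - (-4)·-2.000 - (-4)·-1.769) / (12) = -1.652
Residual b − A·x = (1.912, -3.409, 0.978, 4.875); ∞-norm = 4.875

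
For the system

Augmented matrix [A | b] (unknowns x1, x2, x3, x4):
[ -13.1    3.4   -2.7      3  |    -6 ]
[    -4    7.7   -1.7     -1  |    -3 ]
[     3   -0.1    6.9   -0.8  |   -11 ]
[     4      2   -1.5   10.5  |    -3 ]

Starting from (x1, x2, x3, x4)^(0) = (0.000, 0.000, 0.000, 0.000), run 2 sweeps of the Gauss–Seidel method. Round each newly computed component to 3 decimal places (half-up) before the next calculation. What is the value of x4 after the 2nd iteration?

Iteration 1:
  x1 = (-6 - (3.4)·0.000 - (-2.7)·0.000 - (3)·0.000) / (-13.1) = 0.458
  x2 = (-3 - (-4)·0.458 - (-1.7)·0.000 - (-1)·0.000) / (7.7) = -0.152
  x3 = (-11 - (3)·0.458 - (-0.1)·-0.152 - (-0.8)·0.000) / (6.9) = -1.796
  x4 = (-3 - (4)·0.458 - (2)·-0.152 - (-1.5)·-1.796) / (10.5) = -0.688
Iteration 2:
  x1 = (-6 - (3.4)·-0.152 - (-2.7)·-1.796 - (3)·-0.688) / (-13.1) = 0.631
  x2 = (-3 - (-4)·0.631 - (-1.7)·-1.796 - (-1)·-0.688) / (7.7) = -0.548
  x3 = (-11 - (3)·0.631 - (-0.1)·-0.548 - (-0.8)·-0.688) / (6.9) = -1.956
  x4 = (-3 - (4)·0.631 - (2)·-0.548 - (-1.5)·-1.956) / (10.5) = -0.701

-0.701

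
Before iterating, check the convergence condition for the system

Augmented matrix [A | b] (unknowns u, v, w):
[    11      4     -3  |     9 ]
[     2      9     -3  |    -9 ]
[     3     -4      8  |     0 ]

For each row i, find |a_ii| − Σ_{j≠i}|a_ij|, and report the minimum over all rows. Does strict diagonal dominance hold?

1

row 1: |11| − (4+3) = 4
row 2: |9| − (2+3) = 4
row 3: |8| − (3+4) = 1
minimum over rows = 1 → strictly diagonally dominant (convergence guaranteed)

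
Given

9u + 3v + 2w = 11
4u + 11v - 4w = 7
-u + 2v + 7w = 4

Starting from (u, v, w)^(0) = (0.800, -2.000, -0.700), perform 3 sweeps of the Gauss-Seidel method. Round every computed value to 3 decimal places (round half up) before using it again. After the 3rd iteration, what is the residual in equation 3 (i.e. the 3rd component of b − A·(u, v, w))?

Iteration 1:
  u = (11 - (3)·-2.000 - (2)·-0.700) / (9) = 2.044
  v = (7 - (4)·2.044 - (-4)·-0.700) / (11) = -0.361
  w = (4 - (-1)·2.044 - (2)·-0.361) / (7) = 0.967
Iteration 2:
  u = (11 - (3)·-0.361 - (2)·0.967) / (9) = 1.128
  v = (7 - (4)·1.128 - (-4)·0.967) / (11) = 0.578
  w = (4 - (-1)·1.128 - (2)·0.578) / (7) = 0.567
Iteration 3:
  u = (11 - (3)·0.578 - (2)·0.567) / (9) = 0.904
  v = (7 - (4)·0.904 - (-4)·0.567) / (11) = 0.514
  w = (4 - (-1)·0.904 - (2)·0.514) / (7) = 0.554
Residual b − A·x = (0.214, -0.054, -0.002)

-0.002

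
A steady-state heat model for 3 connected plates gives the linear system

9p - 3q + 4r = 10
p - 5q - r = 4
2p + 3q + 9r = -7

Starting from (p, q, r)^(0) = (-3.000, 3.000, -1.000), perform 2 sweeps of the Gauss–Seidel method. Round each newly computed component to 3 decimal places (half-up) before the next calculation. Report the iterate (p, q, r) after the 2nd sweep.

(1.666, -0.204, -1.080)

Iteration 1:
  p = (10 - (-3)·3.000 - (4)·-1.000) / (9) = 2.556
  q = (4 - (1)·2.556 - (-1)·-1.000) / (-5) = -0.089
  r = (-7 - (2)·2.556 - (3)·-0.089) / (9) = -1.316
Iteration 2:
  p = (10 - (-3)·-0.089 - (4)·-1.316) / (9) = 1.666
  q = (4 - (1)·1.666 - (-1)·-1.316) / (-5) = -0.204
  r = (-7 - (2)·1.666 - (3)·-0.204) / (9) = -1.080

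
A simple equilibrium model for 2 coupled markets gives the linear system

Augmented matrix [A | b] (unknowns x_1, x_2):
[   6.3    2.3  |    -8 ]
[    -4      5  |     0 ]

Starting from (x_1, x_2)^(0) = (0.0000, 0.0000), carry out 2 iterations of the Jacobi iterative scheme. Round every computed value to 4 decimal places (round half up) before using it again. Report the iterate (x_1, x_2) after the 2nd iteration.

Iteration 1:
  x_1 = (-8 - (2.3)·0.0000) / (6.3) = -1.2698
  x_2 = (0 - (-4)·0.0000) / (5) = 0.0000
Iteration 2:
  x_1 = (-8 - (2.3)·0.0000) / (6.3) = -1.2698
  x_2 = (0 - (-4)·-1.2698) / (5) = -1.0158

(-1.2698, -1.0158)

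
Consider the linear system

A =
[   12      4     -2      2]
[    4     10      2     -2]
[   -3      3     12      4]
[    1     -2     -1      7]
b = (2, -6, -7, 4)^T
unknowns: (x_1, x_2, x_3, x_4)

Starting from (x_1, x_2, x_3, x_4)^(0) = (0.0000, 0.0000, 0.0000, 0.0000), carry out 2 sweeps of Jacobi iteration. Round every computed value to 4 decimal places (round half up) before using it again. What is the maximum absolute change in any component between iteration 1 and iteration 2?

Iteration 1:
  x_1 = (2 - (4)·0.0000 - (-2)·0.0000 - (2)·0.0000) / (12) = 0.1667
  x_2 = (-6 - (4)·0.0000 - (2)·0.0000 - (-2)·0.0000) / (10) = -0.6000
  x_3 = (-7 - (-3)·0.0000 - (3)·0.0000 - (4)·0.0000) / (12) = -0.5833
  x_4 = (4 - (1)·0.0000 - (-2)·0.0000 - (-1)·0.0000) / (7) = 0.5714
Iteration 2:
  x_1 = (2 - (4)·-0.6000 - (-2)·-0.5833 - (2)·0.5714) / (12) = 0.1742
  x_2 = (-6 - (4)·0.1667 - (2)·-0.5833 - (-2)·0.5714) / (10) = -0.4357
  x_3 = (-7 - (-3)·0.1667 - (3)·-0.6000 - (4)·0.5714) / (12) = -0.5821
  x_4 = (4 - (1)·0.1667 - (-2)·-0.6000 - (-1)·-0.5833) / (7) = 0.2929
Change: (0.0075, 0.1643, 0.0012, -0.2785) → max |·| = 0.2785

0.2785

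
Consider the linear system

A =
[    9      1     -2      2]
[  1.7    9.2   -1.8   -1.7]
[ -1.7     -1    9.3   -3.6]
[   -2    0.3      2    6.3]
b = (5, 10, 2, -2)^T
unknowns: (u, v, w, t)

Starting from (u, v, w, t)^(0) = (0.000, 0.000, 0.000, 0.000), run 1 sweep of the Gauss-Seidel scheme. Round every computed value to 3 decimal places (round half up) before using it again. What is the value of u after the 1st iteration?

0.556

Iteration 1:
  u = (5 - (1)·0.000 - (-2)·0.000 - (2)·0.000) / (9) = 0.556
  v = (10 - (1.7)·0.556 - (-1.8)·0.000 - (-1.7)·0.000) / (9.2) = 0.984
  w = (2 - (-1.7)·0.556 - (-1)·0.984 - (-3.6)·0.000) / (9.3) = 0.422
  t = (-2 - (-2)·0.556 - (0.3)·0.984 - (2)·0.422) / (6.3) = -0.322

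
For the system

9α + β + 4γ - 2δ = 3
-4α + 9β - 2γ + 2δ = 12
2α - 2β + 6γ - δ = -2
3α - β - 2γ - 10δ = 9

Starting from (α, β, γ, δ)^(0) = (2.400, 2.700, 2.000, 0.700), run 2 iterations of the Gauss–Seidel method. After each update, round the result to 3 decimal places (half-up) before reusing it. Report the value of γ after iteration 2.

Iteration 1:
  α = (3 - (1)·2.700 - (4)·2.000 - (-2)·0.700) / (9) = -0.700
  β = (12 - (-4)·-0.700 - (-2)·2.000 - (2)·0.700) / (9) = 1.311
  γ = (-2 - (2)·-0.700 - (-2)·1.311 - (-1)·0.700) / (6) = 0.454
  δ = (9 - (3)·-0.700 - (-1)·1.311 - (-2)·0.454) / (-10) = -1.332
Iteration 2:
  α = (3 - (1)·1.311 - (4)·0.454 - (-2)·-1.332) / (9) = -0.310
  β = (12 - (-4)·-0.310 - (-2)·0.454 - (2)·-1.332) / (9) = 1.592
  γ = (-2 - (2)·-0.310 - (-2)·1.592 - (-1)·-1.332) / (6) = 0.079
  δ = (9 - (3)·-0.310 - (-1)·1.592 - (-2)·0.079) / (-10) = -1.168

0.079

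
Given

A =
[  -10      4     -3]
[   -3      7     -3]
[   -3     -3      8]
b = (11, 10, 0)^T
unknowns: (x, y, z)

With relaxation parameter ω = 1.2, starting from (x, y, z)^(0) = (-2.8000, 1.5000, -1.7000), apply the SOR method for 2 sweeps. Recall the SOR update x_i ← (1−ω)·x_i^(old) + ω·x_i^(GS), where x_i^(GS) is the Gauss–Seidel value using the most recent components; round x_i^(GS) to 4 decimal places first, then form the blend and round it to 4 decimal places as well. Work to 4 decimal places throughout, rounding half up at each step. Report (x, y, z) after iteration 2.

(-1.3842, 1.3359, -0.2163)

Iteration 1:
  x: GS value = (11 - (4)·1.5000 - (-3)·-1.7000) / (-10) = 0.0100;  x ← (1−ω)·-2.8000 + ω·0.0100 = 0.5720
  y: GS value = (10 - (-3)·0.5720 - (-3)·-1.7000) / (7) = 0.9451;  y ← (1−ω)·1.5000 + ω·0.9451 = 0.8341
  z: GS value = (0 - (-3)·0.5720 - (-3)·0.8341) / (8) = 0.5273;  z ← (1−ω)·-1.7000 + ω·0.5273 = 0.9728
Iteration 2:
  x: GS value = (11 - (4)·0.8341 - (-3)·0.9728) / (-10) = -1.0582;  x ← (1−ω)·0.5720 + ω·-1.0582 = -1.3842
  y: GS value = (10 - (-3)·-1.3842 - (-3)·0.9728) / (7) = 1.2523;  y ← (1−ω)·0.8341 + ω·1.2523 = 1.3359
  z: GS value = (0 - (-3)·-1.3842 - (-3)·1.3359) / (8) = -0.0181;  z ← (1−ω)·0.9728 + ω·-0.0181 = -0.2163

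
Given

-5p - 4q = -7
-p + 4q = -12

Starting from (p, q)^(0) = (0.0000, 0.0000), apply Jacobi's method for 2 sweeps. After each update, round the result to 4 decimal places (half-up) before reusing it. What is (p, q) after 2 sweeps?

(3.8000, -2.6500)

Iteration 1:
  p = (-7 - (-4)·0.0000) / (-5) = 1.4000
  q = (-12 - (-1)·0.0000) / (4) = -3.0000
Iteration 2:
  p = (-7 - (-4)·-3.0000) / (-5) = 3.8000
  q = (-12 - (-1)·1.4000) / (4) = -2.6500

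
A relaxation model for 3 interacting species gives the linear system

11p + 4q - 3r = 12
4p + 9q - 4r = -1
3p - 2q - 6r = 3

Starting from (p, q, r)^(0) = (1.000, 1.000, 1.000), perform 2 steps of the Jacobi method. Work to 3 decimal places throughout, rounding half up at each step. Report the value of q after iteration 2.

-0.704

Iteration 1:
  p = (12 - (4)·1.000 - (-3)·1.000) / (11) = 1.000
  q = (-1 - (4)·1.000 - (-4)·1.000) / (9) = -0.111
  r = (3 - (3)·1.000 - (-2)·1.000) / (-6) = -0.333
Iteration 2:
  p = (12 - (4)·-0.111 - (-3)·-0.333) / (11) = 1.040
  q = (-1 - (4)·1.000 - (-4)·-0.333) / (9) = -0.704
  r = (3 - (3)·1.000 - (-2)·-0.111) / (-6) = 0.037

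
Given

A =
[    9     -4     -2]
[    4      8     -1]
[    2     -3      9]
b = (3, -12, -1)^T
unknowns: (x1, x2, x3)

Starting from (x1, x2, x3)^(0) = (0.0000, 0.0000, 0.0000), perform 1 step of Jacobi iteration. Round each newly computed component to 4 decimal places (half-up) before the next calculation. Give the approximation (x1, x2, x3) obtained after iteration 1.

(0.3333, -1.5000, -0.1111)

Iteration 1:
  x1 = (3 - (-4)·0.0000 - (-2)·0.0000) / (9) = 0.3333
  x2 = (-12 - (4)·0.0000 - (-1)·0.0000) / (8) = -1.5000
  x3 = (-1 - (2)·0.0000 - (-3)·0.0000) / (9) = -0.1111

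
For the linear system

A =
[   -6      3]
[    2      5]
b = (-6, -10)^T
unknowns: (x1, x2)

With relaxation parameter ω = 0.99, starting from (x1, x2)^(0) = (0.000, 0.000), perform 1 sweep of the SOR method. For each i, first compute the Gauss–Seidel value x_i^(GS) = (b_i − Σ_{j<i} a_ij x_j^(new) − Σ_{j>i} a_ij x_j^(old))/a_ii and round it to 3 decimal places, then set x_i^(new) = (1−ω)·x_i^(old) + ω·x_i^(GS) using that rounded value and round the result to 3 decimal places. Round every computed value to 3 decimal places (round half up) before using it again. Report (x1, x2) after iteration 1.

Iteration 1:
  x1: GS value = (-6 - (3)·0.000) / (-6) = 1.000;  x1 ← (1−ω)·0.000 + ω·1.000 = 0.990
  x2: GS value = (-10 - (2)·0.990) / (5) = -2.396;  x2 ← (1−ω)·0.000 + ω·-2.396 = -2.372

(0.990, -2.372)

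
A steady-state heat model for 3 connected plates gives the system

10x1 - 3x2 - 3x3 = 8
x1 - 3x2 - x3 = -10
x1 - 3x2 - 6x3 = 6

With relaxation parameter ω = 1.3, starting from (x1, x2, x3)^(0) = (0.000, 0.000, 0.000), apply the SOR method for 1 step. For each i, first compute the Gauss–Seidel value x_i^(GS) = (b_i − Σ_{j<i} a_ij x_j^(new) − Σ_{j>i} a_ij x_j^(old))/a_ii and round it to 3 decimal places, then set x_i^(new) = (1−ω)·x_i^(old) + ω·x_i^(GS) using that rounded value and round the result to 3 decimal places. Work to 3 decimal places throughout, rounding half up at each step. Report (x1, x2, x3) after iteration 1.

Iteration 1:
  x1: GS value = (8 - (-3)·0.000 - (-3)·0.000) / (10) = 0.800;  x1 ← (1−ω)·0.000 + ω·0.800 = 1.040
  x2: GS value = (-10 - (1)·1.040 - (-1)·0.000) / (-3) = 3.680;  x2 ← (1−ω)·0.000 + ω·3.680 = 4.784
  x3: GS value = (6 - (1)·1.040 - (-3)·4.784) / (-6) = -3.219;  x3 ← (1−ω)·0.000 + ω·-3.219 = -4.185

(1.040, 4.784, -4.185)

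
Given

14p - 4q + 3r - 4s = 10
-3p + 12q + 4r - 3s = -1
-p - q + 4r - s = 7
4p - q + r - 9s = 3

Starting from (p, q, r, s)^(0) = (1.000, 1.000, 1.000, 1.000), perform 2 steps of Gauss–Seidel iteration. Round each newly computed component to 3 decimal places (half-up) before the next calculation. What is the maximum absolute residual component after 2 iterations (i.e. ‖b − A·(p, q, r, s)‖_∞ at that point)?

Iteration 1:
  p = (10 - (-4)·1.000 - (3)·1.000 - (-4)·1.000) / (14) = 1.071
  q = (-1 - (-3)·1.071 - (4)·1.000 - (-3)·1.000) / (12) = 0.101
  r = (7 - (-1)·1.071 - (-1)·0.101 - (-1)·1.000) / (4) = 2.293
  s = (3 - (4)·1.071 - (-1)·0.101 - (1)·2.293) / (-9) = 0.386
Iteration 2:
  p = (10 - (-4)·0.101 - (3)·2.293 - (-4)·0.386) / (14) = 0.362
  q = (-1 - (-3)·0.362 - (4)·2.293 - (-3)·0.386) / (12) = -0.661
  r = (7 - (-1)·0.362 - (-1)·-0.661 - (-1)·0.386) / (4) = 1.772
  s = (3 - (4)·0.362 - (-1)·-0.661 - (1)·1.772) / (-9) = 0.098
Residual b − A·x = (-2.636, 1.224, -0.289, 0.001); ∞-norm = 2.636

2.636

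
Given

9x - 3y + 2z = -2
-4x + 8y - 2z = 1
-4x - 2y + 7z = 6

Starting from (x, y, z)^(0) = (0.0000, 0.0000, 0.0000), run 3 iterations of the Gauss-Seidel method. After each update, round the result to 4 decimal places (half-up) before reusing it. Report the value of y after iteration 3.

Iteration 1:
  x = (-2 - (-3)·0.0000 - (2)·0.0000) / (9) = -0.2222
  y = (1 - (-4)·-0.2222 - (-2)·0.0000) / (8) = 0.0139
  z = (6 - (-4)·-0.2222 - (-2)·0.0139) / (7) = 0.7341
Iteration 2:
  x = (-2 - (-3)·0.0139 - (2)·0.7341) / (9) = -0.3807
  y = (1 - (-4)·-0.3807 - (-2)·0.7341) / (8) = 0.1182
  z = (6 - (-4)·-0.3807 - (-2)·0.1182) / (7) = 0.6734
Iteration 3:
  x = (-2 - (-3)·0.1182 - (2)·0.6734) / (9) = -0.3325
  y = (1 - (-4)·-0.3325 - (-2)·0.6734) / (8) = 0.1271
  z = (6 - (-4)·-0.3325 - (-2)·0.1271) / (7) = 0.7035

0.1271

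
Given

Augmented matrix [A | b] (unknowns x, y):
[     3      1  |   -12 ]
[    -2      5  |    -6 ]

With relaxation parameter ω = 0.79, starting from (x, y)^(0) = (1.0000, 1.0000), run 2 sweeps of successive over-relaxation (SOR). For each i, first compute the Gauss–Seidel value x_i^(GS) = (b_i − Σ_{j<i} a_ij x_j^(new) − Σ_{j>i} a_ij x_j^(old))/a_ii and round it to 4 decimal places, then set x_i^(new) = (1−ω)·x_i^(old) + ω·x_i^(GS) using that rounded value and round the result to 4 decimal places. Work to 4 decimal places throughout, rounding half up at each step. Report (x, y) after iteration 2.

(-3.3730, -2.3821)

Iteration 1:
  x: GS value = (-12 - (1)·1.0000) / (3) = -4.3333;  x ← (1−ω)·1.0000 + ω·-4.3333 = -3.2133
  y: GS value = (-6 - (-2)·-3.2133) / (5) = -2.4853;  y ← (1−ω)·1.0000 + ω·-2.4853 = -1.7534
Iteration 2:
  x: GS value = (-12 - (1)·-1.7534) / (3) = -3.4155;  x ← (1−ω)·-3.2133 + ω·-3.4155 = -3.3730
  y: GS value = (-6 - (-2)·-3.3730) / (5) = -2.5492;  y ← (1−ω)·-1.7534 + ω·-2.5492 = -2.3821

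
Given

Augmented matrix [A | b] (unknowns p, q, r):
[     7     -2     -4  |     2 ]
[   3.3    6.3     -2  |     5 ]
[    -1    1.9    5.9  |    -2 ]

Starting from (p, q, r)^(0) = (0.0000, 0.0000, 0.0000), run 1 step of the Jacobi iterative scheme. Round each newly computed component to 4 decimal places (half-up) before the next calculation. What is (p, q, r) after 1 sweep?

(0.2857, 0.7937, -0.3390)

Iteration 1:
  p = (2 - (-2)·0.0000 - (-4)·0.0000) / (7) = 0.2857
  q = (5 - (3.3)·0.0000 - (-2)·0.0000) / (6.3) = 0.7937
  r = (-2 - (-1)·0.0000 - (1.9)·0.0000) / (5.9) = -0.3390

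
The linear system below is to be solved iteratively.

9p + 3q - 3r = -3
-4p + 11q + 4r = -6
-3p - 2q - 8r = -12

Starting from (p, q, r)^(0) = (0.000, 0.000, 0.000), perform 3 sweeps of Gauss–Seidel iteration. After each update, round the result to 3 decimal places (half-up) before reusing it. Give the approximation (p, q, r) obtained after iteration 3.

Iteration 1:
  p = (-3 - (3)·0.000 - (-3)·0.000) / (9) = -0.333
  q = (-6 - (-4)·-0.333 - (4)·0.000) / (11) = -0.667
  r = (-12 - (-3)·-0.333 - (-2)·-0.667) / (-8) = 1.792
Iteration 2:
  p = (-3 - (3)·-0.667 - (-3)·1.792) / (9) = 0.486
  q = (-6 - (-4)·0.486 - (4)·1.792) / (11) = -1.020
  r = (-12 - (-3)·0.486 - (-2)·-1.020) / (-8) = 1.573
Iteration 3:
  p = (-3 - (3)·-1.020 - (-3)·1.573) / (9) = 0.531
  q = (-6 - (-4)·0.531 - (4)·1.573) / (11) = -0.924
  r = (-12 - (-3)·0.531 - (-2)·-0.924) / (-8) = 1.532

(0.531, -0.924, 1.532)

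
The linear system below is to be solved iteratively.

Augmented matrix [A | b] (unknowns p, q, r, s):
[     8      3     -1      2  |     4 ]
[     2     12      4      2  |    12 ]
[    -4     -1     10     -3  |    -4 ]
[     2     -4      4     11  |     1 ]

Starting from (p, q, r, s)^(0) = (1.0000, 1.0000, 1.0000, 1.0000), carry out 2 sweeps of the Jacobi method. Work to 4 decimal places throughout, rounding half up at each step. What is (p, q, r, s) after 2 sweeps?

Iteration 1:
  p = (4 - (3)·1.0000 - (-1)·1.0000 - (2)·1.0000) / (8) = 0.0000
  q = (12 - (2)·1.0000 - (4)·1.0000 - (2)·1.0000) / (12) = 0.3333
  r = (-4 - (-4)·1.0000 - (-1)·1.0000 - (-3)·1.0000) / (10) = 0.4000
  s = (1 - (2)·1.0000 - (-4)·1.0000 - (4)·1.0000) / (11) = -0.0909
Iteration 2:
  p = (4 - (3)·0.3333 - (-1)·0.4000 - (2)·-0.0909) / (8) = 0.4477
  q = (12 - (2)·0.0000 - (4)·0.4000 - (2)·-0.0909) / (12) = 0.8818
  r = (-4 - (-4)·0.0000 - (-1)·0.3333 - (-3)·-0.0909) / (10) = -0.3939
  s = (1 - (2)·0.0000 - (-4)·0.3333 - (4)·0.4000) / (11) = 0.0667

(0.4477, 0.8818, -0.3939, 0.0667)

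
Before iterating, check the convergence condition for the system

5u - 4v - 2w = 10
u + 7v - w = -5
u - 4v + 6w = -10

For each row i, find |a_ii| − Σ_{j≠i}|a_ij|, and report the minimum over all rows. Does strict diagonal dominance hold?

row 1: |5| − (4+2) = -1
row 2: |7| − (1+1) = 5
row 3: |6| − (1+4) = 1
minimum over rows = -1 → not strictly diagonally dominant

-1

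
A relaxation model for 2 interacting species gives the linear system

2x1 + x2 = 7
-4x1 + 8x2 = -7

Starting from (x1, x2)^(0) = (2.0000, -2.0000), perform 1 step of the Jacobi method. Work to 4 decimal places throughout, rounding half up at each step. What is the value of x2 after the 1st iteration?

Iteration 1:
  x1 = (7 - (1)·-2.0000) / (2) = 4.5000
  x2 = (-7 - (-4)·2.0000) / (8) = 0.1250

0.1250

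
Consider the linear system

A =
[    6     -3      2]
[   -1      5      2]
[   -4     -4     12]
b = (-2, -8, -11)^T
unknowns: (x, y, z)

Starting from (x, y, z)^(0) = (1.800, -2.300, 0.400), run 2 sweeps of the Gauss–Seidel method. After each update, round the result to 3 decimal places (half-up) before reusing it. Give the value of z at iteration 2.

-1.427

Iteration 1:
  x = (-2 - (-3)·-2.300 - (2)·0.400) / (6) = -1.617
  y = (-8 - (-1)·-1.617 - (2)·0.400) / (5) = -2.083
  z = (-11 - (-4)·-1.617 - (-4)·-2.083) / (12) = -2.150
Iteration 2:
  x = (-2 - (-3)·-2.083 - (2)·-2.150) / (6) = -0.658
  y = (-8 - (-1)·-0.658 - (2)·-2.150) / (5) = -0.872
  z = (-11 - (-4)·-0.658 - (-4)·-0.872) / (12) = -1.427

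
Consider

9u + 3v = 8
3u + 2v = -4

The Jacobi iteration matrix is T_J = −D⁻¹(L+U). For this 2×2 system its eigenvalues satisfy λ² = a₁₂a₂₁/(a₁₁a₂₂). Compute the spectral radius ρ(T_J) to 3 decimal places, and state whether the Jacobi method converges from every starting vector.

a₁₂a₂₁/(a₁₁a₂₂) = (3)·(3) / ((9)·(2)) = 0.500000
ρ = √|0.500000| = √0.500000 = 0.707
ρ < 1, so Jacobi converges

0.707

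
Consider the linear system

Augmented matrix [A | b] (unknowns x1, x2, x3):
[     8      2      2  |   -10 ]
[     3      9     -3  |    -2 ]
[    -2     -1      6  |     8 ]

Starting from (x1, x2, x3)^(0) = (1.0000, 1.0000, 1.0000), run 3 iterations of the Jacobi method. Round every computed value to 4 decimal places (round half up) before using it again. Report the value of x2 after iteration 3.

Iteration 1:
  x1 = (-10 - (2)·1.0000 - (2)·1.0000) / (8) = -1.7500
  x2 = (-2 - (3)·1.0000 - (-3)·1.0000) / (9) = -0.2222
  x3 = (8 - (-2)·1.0000 - (-1)·1.0000) / (6) = 1.8333
Iteration 2:
  x1 = (-10 - (2)·-0.2222 - (2)·1.8333) / (8) = -1.6528
  x2 = (-2 - (3)·-1.7500 - (-3)·1.8333) / (9) = 0.9722
  x3 = (8 - (-2)·-1.7500 - (-1)·-0.2222) / (6) = 0.7130
Iteration 3:
  x1 = (-10 - (2)·0.9722 - (2)·0.7130) / (8) = -1.6713
  x2 = (-2 - (3)·-1.6528 - (-3)·0.7130) / (9) = 0.5664
  x3 = (8 - (-2)·-1.6528 - (-1)·0.9722) / (6) = 0.9444

0.5664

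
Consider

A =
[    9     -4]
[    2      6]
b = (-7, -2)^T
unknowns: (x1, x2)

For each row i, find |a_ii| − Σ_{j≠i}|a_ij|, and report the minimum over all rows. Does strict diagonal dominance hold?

4

row 1: |9| − (4) = 5
row 2: |6| − (2) = 4
minimum over rows = 4 → strictly diagonally dominant (convergence guaranteed)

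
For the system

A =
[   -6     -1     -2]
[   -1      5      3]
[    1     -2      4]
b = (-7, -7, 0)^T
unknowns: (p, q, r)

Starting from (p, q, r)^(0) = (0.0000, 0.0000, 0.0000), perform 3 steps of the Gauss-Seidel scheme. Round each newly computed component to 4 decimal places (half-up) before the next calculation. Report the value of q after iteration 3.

Iteration 1:
  p = (-7 - (-1)·0.0000 - (-2)·0.0000) / (-6) = 1.1667
  q = (-7 - (-1)·1.1667 - (3)·0.0000) / (5) = -1.1667
  r = (0 - (1)·1.1667 - (-2)·-1.1667) / (4) = -0.8750
Iteration 2:
  p = (-7 - (-1)·-1.1667 - (-2)·-0.8750) / (-6) = 1.6528
  q = (-7 - (-1)·1.6528 - (3)·-0.8750) / (5) = -0.5444
  r = (0 - (1)·1.6528 - (-2)·-0.5444) / (4) = -0.6854
Iteration 3:
  p = (-7 - (-1)·-0.5444 - (-2)·-0.6854) / (-6) = 1.4859
  q = (-7 - (-1)·1.4859 - (3)·-0.6854) / (5) = -0.6916
  r = (0 - (1)·1.4859 - (-2)·-0.6916) / (4) = -0.7173

-0.6916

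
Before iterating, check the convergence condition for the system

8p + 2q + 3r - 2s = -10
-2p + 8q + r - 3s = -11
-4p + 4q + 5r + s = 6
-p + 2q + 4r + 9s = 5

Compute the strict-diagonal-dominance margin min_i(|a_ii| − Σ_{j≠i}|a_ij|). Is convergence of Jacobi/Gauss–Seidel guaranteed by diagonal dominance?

-4

row 1: |8| − (2+3+2) = 1
row 2: |8| − (2+1+3) = 2
row 3: |5| − (4+4+1) = -4
row 4: |9| − (1+2+4) = 2
minimum over rows = -4 → not strictly diagonally dominant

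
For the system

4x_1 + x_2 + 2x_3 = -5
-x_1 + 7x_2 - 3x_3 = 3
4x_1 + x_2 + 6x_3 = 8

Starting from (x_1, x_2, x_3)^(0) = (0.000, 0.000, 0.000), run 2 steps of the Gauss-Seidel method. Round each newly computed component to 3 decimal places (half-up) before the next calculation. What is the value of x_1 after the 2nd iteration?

-2.375

Iteration 1:
  x_1 = (-5 - (1)·0.000 - (2)·0.000) / (4) = -1.250
  x_2 = (3 - (-1)·-1.250 - (-3)·0.000) / (7) = 0.250
  x_3 = (8 - (4)·-1.250 - (1)·0.250) / (6) = 2.125
Iteration 2:
  x_1 = (-5 - (1)·0.250 - (2)·2.125) / (4) = -2.375
  x_2 = (3 - (-1)·-2.375 - (-3)·2.125) / (7) = 1.000
  x_3 = (8 - (4)·-2.375 - (1)·1.000) / (6) = 2.750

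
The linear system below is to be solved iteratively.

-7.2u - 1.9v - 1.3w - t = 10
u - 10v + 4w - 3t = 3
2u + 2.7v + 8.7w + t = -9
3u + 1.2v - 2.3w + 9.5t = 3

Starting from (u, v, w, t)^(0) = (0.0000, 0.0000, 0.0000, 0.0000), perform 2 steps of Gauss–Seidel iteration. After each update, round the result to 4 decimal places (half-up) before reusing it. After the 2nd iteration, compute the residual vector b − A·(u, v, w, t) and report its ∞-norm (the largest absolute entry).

0.7475

Iteration 1:
  u = (10 - (-1.9)·0.0000 - (-1.3)·0.0000 - (-1)·0.0000) / (-7.2) = -1.3889
  v = (3 - (1)·-1.3889 - (4)·0.0000 - (-3)·0.0000) / (-10) = -0.4389
  w = (-9 - (2)·-1.3889 - (2.7)·-0.4389 - (1)·0.0000) / (8.7) = -0.5790
  t = (3 - (3)·-1.3889 - (1.2)·-0.4389 - (-2.3)·-0.5790) / (9.5) = 0.6697
Iteration 2:
  u = (10 - (-1.9)·-0.4389 - (-1.3)·-0.5790 - (-1)·0.6697) / (-7.2) = -1.2615
  v = (3 - (1)·-1.2615 - (4)·-0.5790 - (-3)·0.6697) / (-10) = -0.8587
  w = (-9 - (2)·-1.2615 - (2.7)·-0.8587 - (1)·0.6697) / (8.7) = -0.5550
  t = (3 - (3)·-1.2615 - (1.2)·-0.8587 - (-2.3)·-0.5550) / (9.5) = 0.6883
Residual b − A·x = (-0.7475, -0.0406, -0.0183, -0.0004); ∞-norm = 0.7475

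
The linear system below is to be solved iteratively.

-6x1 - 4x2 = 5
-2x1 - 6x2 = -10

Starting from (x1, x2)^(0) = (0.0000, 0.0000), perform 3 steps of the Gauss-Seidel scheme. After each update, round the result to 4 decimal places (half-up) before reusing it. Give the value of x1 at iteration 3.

Iteration 1:
  x1 = (5 - (-4)·0.0000) / (-6) = -0.8333
  x2 = (-10 - (-2)·-0.8333) / (-6) = 1.9444
Iteration 2:
  x1 = (5 - (-4)·1.9444) / (-6) = -2.1296
  x2 = (-10 - (-2)·-2.1296) / (-6) = 2.3765
Iteration 3:
  x1 = (5 - (-4)·2.3765) / (-6) = -2.4177
  x2 = (-10 - (-2)·-2.4177) / (-6) = 2.4726

-2.4177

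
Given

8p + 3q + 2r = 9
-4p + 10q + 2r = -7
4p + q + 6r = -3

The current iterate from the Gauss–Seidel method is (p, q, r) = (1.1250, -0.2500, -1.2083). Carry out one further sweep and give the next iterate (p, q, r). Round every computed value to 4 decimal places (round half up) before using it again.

(1.5208, 0.1500, -1.5389)

One sweep:
  p = (9 - (3)·-0.2500 - (2)·-1.2083) / (8) = 1.5208
  q = (-7 - (-4)·1.5208 - (2)·-1.2083) / (10) = 0.1500
  r = (-3 - (4)·1.5208 - (1)·0.1500) / (6) = -1.5389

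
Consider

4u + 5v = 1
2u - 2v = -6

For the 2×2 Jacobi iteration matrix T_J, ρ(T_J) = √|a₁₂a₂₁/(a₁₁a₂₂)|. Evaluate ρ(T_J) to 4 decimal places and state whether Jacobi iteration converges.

a₁₂a₂₁/(a₁₁a₂₂) = (5)·(2) / ((4)·(-2)) = -1.250000
ρ = √|-1.250000| = √1.250000 = 1.1180
ρ > 1, so Jacobi diverges

1.1180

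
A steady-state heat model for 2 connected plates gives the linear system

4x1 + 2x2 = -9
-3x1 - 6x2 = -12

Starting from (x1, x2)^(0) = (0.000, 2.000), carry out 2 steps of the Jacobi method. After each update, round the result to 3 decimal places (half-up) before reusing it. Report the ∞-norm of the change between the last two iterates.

Iteration 1:
  x1 = (-9 - (2)·2.000) / (4) = -3.250
  x2 = (-12 - (-3)·0.000) / (-6) = 2.000
Iteration 2:
  x1 = (-9 - (2)·2.000) / (4) = -3.250
  x2 = (-12 - (-3)·-3.250) / (-6) = 3.625
Change: (0.000, 1.625) → max |·| = 1.625

1.625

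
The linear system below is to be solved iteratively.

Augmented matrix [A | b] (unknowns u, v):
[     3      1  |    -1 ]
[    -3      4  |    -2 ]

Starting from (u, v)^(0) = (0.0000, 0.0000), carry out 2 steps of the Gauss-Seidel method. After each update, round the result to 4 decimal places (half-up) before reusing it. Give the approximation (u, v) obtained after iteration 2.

(-0.0833, -0.5625)

Iteration 1:
  u = (-1 - (1)·0.0000) / (3) = -0.3333
  v = (-2 - (-3)·-0.3333) / (4) = -0.7500
Iteration 2:
  u = (-1 - (1)·-0.7500) / (3) = -0.0833
  v = (-2 - (-3)·-0.0833) / (4) = -0.5625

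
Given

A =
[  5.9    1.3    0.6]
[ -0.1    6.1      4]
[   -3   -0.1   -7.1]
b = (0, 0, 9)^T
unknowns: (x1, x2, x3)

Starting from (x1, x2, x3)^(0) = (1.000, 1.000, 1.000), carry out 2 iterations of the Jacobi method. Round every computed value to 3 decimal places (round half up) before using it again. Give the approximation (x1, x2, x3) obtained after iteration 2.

(0.314, 1.112, -1.123)

Iteration 1:
  x1 = (0 - (1.3)·1.000 - (0.6)·1.000) / (5.9) = -0.322
  x2 = (0 - (-0.1)·1.000 - (4)·1.000) / (6.1) = -0.639
  x3 = (9 - (-3)·1.000 - (-0.1)·1.000) / (-7.1) = -1.704
Iteration 2:
  x1 = (0 - (1.3)·-0.639 - (0.6)·-1.704) / (5.9) = 0.314
  x2 = (0 - (-0.1)·-0.322 - (4)·-1.704) / (6.1) = 1.112
  x3 = (9 - (-3)·-0.322 - (-0.1)·-0.639) / (-7.1) = -1.123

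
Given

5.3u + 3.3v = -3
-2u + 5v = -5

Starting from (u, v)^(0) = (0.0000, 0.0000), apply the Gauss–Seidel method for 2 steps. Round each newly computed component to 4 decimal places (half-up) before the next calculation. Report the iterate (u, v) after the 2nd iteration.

Iteration 1:
  u = (-3 - (3.3)·0.0000) / (5.3) = -0.5660
  v = (-5 - (-2)·-0.5660) / (5) = -1.2264
Iteration 2:
  u = (-3 - (3.3)·-1.2264) / (5.3) = 0.1976
  v = (-5 - (-2)·0.1976) / (5) = -0.9210

(0.1976, -0.9210)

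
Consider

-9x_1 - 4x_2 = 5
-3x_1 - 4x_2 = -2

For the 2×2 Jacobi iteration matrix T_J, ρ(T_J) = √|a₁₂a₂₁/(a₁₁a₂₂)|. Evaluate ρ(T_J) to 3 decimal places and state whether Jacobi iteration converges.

0.577

a₁₂a₂₁/(a₁₁a₂₂) = (-4)·(-3) / ((-9)·(-4)) = 0.333333
ρ = √|0.333333| = √0.333333 = 0.577
ρ < 1, so Jacobi converges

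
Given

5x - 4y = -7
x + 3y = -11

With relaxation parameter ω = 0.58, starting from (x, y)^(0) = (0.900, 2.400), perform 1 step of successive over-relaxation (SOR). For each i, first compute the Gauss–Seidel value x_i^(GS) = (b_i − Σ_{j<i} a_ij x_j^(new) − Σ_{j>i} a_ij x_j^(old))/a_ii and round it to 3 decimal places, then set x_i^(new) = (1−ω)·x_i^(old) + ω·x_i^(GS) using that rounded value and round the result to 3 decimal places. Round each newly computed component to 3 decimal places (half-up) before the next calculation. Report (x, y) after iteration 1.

(0.680, -1.250)

Iteration 1:
  x: GS value = (-7 - (-4)·2.400) / (5) = 0.520;  x ← (1−ω)·0.900 + ω·0.520 = 0.680
  y: GS value = (-11 - (1)·0.680) / (3) = -3.893;  y ← (1−ω)·2.400 + ω·-3.893 = -1.250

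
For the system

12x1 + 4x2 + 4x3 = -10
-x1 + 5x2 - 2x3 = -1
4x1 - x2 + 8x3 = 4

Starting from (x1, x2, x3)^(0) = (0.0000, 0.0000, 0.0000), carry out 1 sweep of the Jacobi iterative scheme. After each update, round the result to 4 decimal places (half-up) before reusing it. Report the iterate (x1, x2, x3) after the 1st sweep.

Iteration 1:
  x1 = (-10 - (4)·0.0000 - (4)·0.0000) / (12) = -0.8333
  x2 = (-1 - (-1)·0.0000 - (-2)·0.0000) / (5) = -0.2000
  x3 = (4 - (4)·0.0000 - (-1)·0.0000) / (8) = 0.5000

(-0.8333, -0.2000, 0.5000)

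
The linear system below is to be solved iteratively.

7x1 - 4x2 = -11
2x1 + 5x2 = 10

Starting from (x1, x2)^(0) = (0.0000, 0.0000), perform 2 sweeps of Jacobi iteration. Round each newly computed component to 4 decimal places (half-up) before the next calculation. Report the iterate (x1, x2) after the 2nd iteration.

(-0.4286, 2.6286)

Iteration 1:
  x1 = (-11 - (-4)·0.0000) / (7) = -1.5714
  x2 = (10 - (2)·0.0000) / (5) = 2.0000
Iteration 2:
  x1 = (-11 - (-4)·2.0000) / (7) = -0.4286
  x2 = (10 - (2)·-1.5714) / (5) = 2.6286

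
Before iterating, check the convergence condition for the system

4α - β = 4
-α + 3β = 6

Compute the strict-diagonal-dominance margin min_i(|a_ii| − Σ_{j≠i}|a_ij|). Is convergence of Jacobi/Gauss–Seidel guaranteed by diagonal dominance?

row 1: |4| − (1) = 3
row 2: |3| − (1) = 2
minimum over rows = 2 → strictly diagonally dominant (convergence guaranteed)

2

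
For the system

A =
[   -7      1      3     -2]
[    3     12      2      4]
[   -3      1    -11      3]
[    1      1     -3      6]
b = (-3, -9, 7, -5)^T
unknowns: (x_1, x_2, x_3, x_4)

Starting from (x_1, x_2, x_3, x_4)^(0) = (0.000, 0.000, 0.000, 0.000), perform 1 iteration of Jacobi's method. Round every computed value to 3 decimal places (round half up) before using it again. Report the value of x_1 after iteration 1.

0.429

Iteration 1:
  x_1 = (-3 - (1)·0.000 - (3)·0.000 - (-2)·0.000) / (-7) = 0.429
  x_2 = (-9 - (3)·0.000 - (2)·0.000 - (4)·0.000) / (12) = -0.750
  x_3 = (7 - (-3)·0.000 - (1)·0.000 - (3)·0.000) / (-11) = -0.636
  x_4 = (-5 - (1)·0.000 - (1)·0.000 - (-3)·0.000) / (6) = -0.833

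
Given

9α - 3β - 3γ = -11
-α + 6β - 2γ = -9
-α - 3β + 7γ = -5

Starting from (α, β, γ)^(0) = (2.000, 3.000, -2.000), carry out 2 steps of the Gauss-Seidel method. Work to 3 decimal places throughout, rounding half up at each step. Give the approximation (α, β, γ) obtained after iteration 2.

(-2.605, -2.545, -2.177)

Iteration 1:
  α = (-11 - (-3)·3.000 - (-3)·-2.000) / (9) = -0.889
  β = (-9 - (-1)·-0.889 - (-2)·-2.000) / (6) = -2.315
  γ = (-5 - (-1)·-0.889 - (-3)·-2.315) / (7) = -1.833
Iteration 2:
  α = (-11 - (-3)·-2.315 - (-3)·-1.833) / (9) = -2.605
  β = (-9 - (-1)·-2.605 - (-2)·-1.833) / (6) = -2.545
  γ = (-5 - (-1)·-2.605 - (-3)·-2.545) / (7) = -2.177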